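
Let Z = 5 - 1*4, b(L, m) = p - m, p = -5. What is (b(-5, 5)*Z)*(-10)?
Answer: 100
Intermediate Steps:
b(L, m) = -5 - m
Z = 1 (Z = 5 - 4 = 1)
(b(-5, 5)*Z)*(-10) = ((-5 - 1*5)*1)*(-10) = ((-5 - 5)*1)*(-10) = -10*1*(-10) = -10*(-10) = 100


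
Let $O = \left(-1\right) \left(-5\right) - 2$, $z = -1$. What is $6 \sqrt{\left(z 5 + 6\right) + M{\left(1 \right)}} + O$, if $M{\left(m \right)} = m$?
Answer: $3 + 6 \sqrt{2} \approx 11.485$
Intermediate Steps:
$O = 3$ ($O = 5 - 2 = 3$)
$6 \sqrt{\left(z 5 + 6\right) + M{\left(1 \right)}} + O = 6 \sqrt{\left(\left(-1\right) 5 + 6\right) + 1} + 3 = 6 \sqrt{\left(-5 + 6\right) + 1} + 3 = 6 \sqrt{1 + 1} + 3 = 6 \sqrt{2} + 3 = 3 + 6 \sqrt{2}$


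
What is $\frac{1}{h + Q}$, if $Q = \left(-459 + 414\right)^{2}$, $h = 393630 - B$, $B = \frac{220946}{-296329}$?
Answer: $\frac{2449}{968960921} \approx 2.5274 \cdot 10^{-6}$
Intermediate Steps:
$B = - \frac{1826}{2449}$ ($B = 220946 \left(- \frac{1}{296329}\right) = - \frac{1826}{2449} \approx -0.74561$)
$h = \frac{964001696}{2449}$ ($h = 393630 - - \frac{1826}{2449} = 393630 + \frac{1826}{2449} = \frac{964001696}{2449} \approx 3.9363 \cdot 10^{5}$)
$Q = 2025$ ($Q = \left(-45\right)^{2} = 2025$)
$\frac{1}{h + Q} = \frac{1}{\frac{964001696}{2449} + 2025} = \frac{1}{\frac{968960921}{2449}} = \frac{2449}{968960921}$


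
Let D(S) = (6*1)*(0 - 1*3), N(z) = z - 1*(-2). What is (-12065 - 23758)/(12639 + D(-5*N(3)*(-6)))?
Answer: -11941/4207 ≈ -2.8384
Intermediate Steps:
N(z) = 2 + z (N(z) = z + 2 = 2 + z)
D(S) = -18 (D(S) = 6*(0 - 3) = 6*(-3) = -18)
(-12065 - 23758)/(12639 + D(-5*N(3)*(-6))) = (-12065 - 23758)/(12639 - 18) = -35823/12621 = -35823*1/12621 = -11941/4207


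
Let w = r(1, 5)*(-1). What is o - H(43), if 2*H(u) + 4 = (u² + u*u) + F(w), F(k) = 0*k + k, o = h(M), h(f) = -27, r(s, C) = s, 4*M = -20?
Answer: -3747/2 ≈ -1873.5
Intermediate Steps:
M = -5 (M = (¼)*(-20) = -5)
w = -1 (w = 1*(-1) = -1)
o = -27
F(k) = k (F(k) = 0 + k = k)
H(u) = -5/2 + u² (H(u) = -2 + ((u² + u*u) - 1)/2 = -2 + ((u² + u²) - 1)/2 = -2 + (2*u² - 1)/2 = -2 + (-1 + 2*u²)/2 = -2 + (-½ + u²) = -5/2 + u²)
o - H(43) = -27 - (-5/2 + 43²) = -27 - (-5/2 + 1849) = -27 - 1*3693/2 = -27 - 3693/2 = -3747/2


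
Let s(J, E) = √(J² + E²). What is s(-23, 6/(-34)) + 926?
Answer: 926 + √152890/17 ≈ 949.00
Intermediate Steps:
s(J, E) = √(E² + J²)
s(-23, 6/(-34)) + 926 = √((6/(-34))² + (-23)²) + 926 = √((6*(-1/34))² + 529) + 926 = √((-3/17)² + 529) + 926 = √(9/289 + 529) + 926 = √(152890/289) + 926 = √152890/17 + 926 = 926 + √152890/17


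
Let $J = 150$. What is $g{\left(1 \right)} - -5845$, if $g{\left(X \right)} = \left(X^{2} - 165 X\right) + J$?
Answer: $5831$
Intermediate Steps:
$g{\left(X \right)} = 150 + X^{2} - 165 X$ ($g{\left(X \right)} = \left(X^{2} - 165 X\right) + 150 = 150 + X^{2} - 165 X$)
$g{\left(1 \right)} - -5845 = \left(150 + 1^{2} - 165\right) - -5845 = \left(150 + 1 - 165\right) + 5845 = -14 + 5845 = 5831$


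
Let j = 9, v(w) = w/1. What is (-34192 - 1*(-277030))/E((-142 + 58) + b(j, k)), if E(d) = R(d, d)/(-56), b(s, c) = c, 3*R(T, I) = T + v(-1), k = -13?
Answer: 2914056/7 ≈ 4.1629e+5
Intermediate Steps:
v(w) = w (v(w) = w*1 = w)
R(T, I) = -⅓ + T/3 (R(T, I) = (T - 1)/3 = (-1 + T)/3 = -⅓ + T/3)
E(d) = 1/168 - d/168 (E(d) = (-⅓ + d/3)/(-56) = (-⅓ + d/3)*(-1/56) = 1/168 - d/168)
(-34192 - 1*(-277030))/E((-142 + 58) + b(j, k)) = (-34192 - 1*(-277030))/(1/168 - ((-142 + 58) - 13)/168) = (-34192 + 277030)/(1/168 - (-84 - 13)/168) = 242838/(1/168 - 1/168*(-97)) = 242838/(1/168 + 97/168) = 242838/(7/12) = 242838*(12/7) = 2914056/7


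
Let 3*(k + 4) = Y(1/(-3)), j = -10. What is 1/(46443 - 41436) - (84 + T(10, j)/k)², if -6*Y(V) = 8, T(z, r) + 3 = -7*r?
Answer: -38058450743/8011200 ≈ -4750.7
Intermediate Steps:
T(z, r) = -3 - 7*r
Y(V) = -4/3 (Y(V) = -⅙*8 = -4/3)
k = -40/9 (k = -4 + (⅓)*(-4/3) = -4 - 4/9 = -40/9 ≈ -4.4444)
1/(46443 - 41436) - (84 + T(10, j)/k)² = 1/(46443 - 41436) - (84 + (-3 - 7*(-10))/(-40/9))² = 1/5007 - (84 + (-3 + 70)*(-9/40))² = 1/5007 - (84 + 67*(-9/40))² = 1/5007 - (84 - 603/40)² = 1/5007 - (2757/40)² = 1/5007 - 1*7601049/1600 = 1/5007 - 7601049/1600 = -38058450743/8011200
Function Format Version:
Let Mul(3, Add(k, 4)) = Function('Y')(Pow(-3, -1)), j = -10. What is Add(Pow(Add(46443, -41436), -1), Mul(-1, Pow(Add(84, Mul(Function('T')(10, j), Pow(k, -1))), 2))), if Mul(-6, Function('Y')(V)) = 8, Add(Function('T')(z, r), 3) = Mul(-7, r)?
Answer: Rational(-38058450743, 8011200) ≈ -4750.7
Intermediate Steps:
Function('T')(z, r) = Add(-3, Mul(-7, r))
Function('Y')(V) = Rational(-4, 3) (Function('Y')(V) = Mul(Rational(-1, 6), 8) = Rational(-4, 3))
k = Rational(-40, 9) (k = Add(-4, Mul(Rational(1, 3), Rational(-4, 3))) = Add(-4, Rational(-4, 9)) = Rational(-40, 9) ≈ -4.4444)
Add(Pow(Add(46443, -41436), -1), Mul(-1, Pow(Add(84, Mul(Function('T')(10, j), Pow(k, -1))), 2))) = Add(Pow(Add(46443, -41436), -1), Mul(-1, Pow(Add(84, Mul(Add(-3, Mul(-7, -10)), Pow(Rational(-40, 9), -1))), 2))) = Add(Pow(5007, -1), Mul(-1, Pow(Add(84, Mul(Add(-3, 70), Rational(-9, 40))), 2))) = Add(Rational(1, 5007), Mul(-1, Pow(Add(84, Mul(67, Rational(-9, 40))), 2))) = Add(Rational(1, 5007), Mul(-1, Pow(Add(84, Rational(-603, 40)), 2))) = Add(Rational(1, 5007), Mul(-1, Pow(Rational(2757, 40), 2))) = Add(Rational(1, 5007), Mul(-1, Rational(7601049, 1600))) = Add(Rational(1, 5007), Rational(-7601049, 1600)) = Rational(-38058450743, 8011200)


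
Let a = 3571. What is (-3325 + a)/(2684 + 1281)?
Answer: 246/3965 ≈ 0.062043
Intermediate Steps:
(-3325 + a)/(2684 + 1281) = (-3325 + 3571)/(2684 + 1281) = 246/3965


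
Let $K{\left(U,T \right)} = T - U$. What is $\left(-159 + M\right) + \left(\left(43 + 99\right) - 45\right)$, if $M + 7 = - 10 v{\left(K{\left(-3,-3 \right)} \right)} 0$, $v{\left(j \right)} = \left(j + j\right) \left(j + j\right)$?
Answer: $-69$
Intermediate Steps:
$v{\left(j \right)} = 4 j^{2}$ ($v{\left(j \right)} = 2 j 2 j = 4 j^{2}$)
$M = -7$ ($M = -7 - 10 \cdot 4 \left(-3 - -3\right)^{2} \cdot 0 = -7 - 10 \cdot 4 \left(-3 + 3\right)^{2} \cdot 0 = -7 - 10 \cdot 4 \cdot 0^{2} \cdot 0 = -7 - 10 \cdot 4 \cdot 0 \cdot 0 = -7 - 10 \cdot 0 \cdot 0 = -7 - 0 = -7 + 0 = -7$)
$\left(-159 + M\right) + \left(\left(43 + 99\right) - 45\right) = \left(-159 - 7\right) + \left(\left(43 + 99\right) - 45\right) = -166 + \left(142 - 45\right) = -166 + 97 = -69$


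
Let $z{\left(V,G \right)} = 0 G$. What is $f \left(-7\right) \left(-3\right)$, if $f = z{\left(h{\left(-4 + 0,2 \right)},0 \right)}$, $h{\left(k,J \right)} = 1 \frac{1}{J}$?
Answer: $0$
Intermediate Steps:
$h{\left(k,J \right)} = \frac{1}{J}$
$z{\left(V,G \right)} = 0$
$f = 0$
$f \left(-7\right) \left(-3\right) = 0 \left(-7\right) \left(-3\right) = 0 \left(-3\right) = 0$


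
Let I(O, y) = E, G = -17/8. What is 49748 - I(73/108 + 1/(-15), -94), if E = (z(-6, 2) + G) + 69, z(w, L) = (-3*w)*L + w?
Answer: 397209/8 ≈ 49651.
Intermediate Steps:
G = -17/8 (G = -17*⅛ = -17/8 ≈ -2.1250)
z(w, L) = w - 3*L*w (z(w, L) = -3*L*w + w = w - 3*L*w)
E = 775/8 (E = (-6*(1 - 3*2) - 17/8) + 69 = (-6*(1 - 6) - 17/8) + 69 = (-6*(-5) - 17/8) + 69 = (30 - 17/8) + 69 = 223/8 + 69 = 775/8 ≈ 96.875)
I(O, y) = 775/8
49748 - I(73/108 + 1/(-15), -94) = 49748 - 1*775/8 = 49748 - 775/8 = 397209/8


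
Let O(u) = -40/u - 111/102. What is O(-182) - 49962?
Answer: -154585115/3094 ≈ -49963.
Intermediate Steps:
O(u) = -37/34 - 40/u (O(u) = -40/u - 111*1/102 = -40/u - 37/34 = -37/34 - 40/u)
O(-182) - 49962 = (-37/34 - 40/(-182)) - 49962 = (-37/34 - 40*(-1/182)) - 49962 = (-37/34 + 20/91) - 49962 = -2687/3094 - 49962 = -154585115/3094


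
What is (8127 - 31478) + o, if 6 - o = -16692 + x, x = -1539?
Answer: -5114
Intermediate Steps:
o = 18237 (o = 6 - (-16692 - 1539) = 6 - 1*(-18231) = 6 + 18231 = 18237)
(8127 - 31478) + o = (8127 - 31478) + 18237 = -23351 + 18237 = -5114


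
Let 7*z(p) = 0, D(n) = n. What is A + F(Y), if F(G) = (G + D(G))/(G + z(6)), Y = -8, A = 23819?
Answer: 23821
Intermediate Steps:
z(p) = 0 (z(p) = (⅐)*0 = 0)
F(G) = 2 (F(G) = (G + G)/(G + 0) = (2*G)/G = 2)
A + F(Y) = 23819 + 2 = 23821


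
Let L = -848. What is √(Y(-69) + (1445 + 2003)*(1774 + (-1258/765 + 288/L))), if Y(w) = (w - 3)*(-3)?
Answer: 2*√965438244290/795 ≈ 2471.9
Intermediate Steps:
Y(w) = 9 - 3*w (Y(w) = (-3 + w)*(-3) = 9 - 3*w)
√(Y(-69) + (1445 + 2003)*(1774 + (-1258/765 + 288/L))) = √((9 - 3*(-69)) + (1445 + 2003)*(1774 + (-1258/765 + 288/(-848)))) = √((9 + 207) + 3448*(1774 + (-1258*1/765 + 288*(-1/848)))) = √(216 + 3448*(1774 + (-74/45 - 18/53))) = √(216 + 3448*(1774 - 4732/2385)) = √(216 + 3448*(4226258/2385)) = √(216 + 14572137584/2385) = √(14572652744/2385) = 2*√965438244290/795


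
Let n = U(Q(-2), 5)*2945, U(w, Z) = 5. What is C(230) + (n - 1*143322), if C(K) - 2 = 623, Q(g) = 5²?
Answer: -127972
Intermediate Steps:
Q(g) = 25
C(K) = 625 (C(K) = 2 + 623 = 625)
n = 14725 (n = 5*2945 = 14725)
C(230) + (n - 1*143322) = 625 + (14725 - 1*143322) = 625 + (14725 - 143322) = 625 - 128597 = -127972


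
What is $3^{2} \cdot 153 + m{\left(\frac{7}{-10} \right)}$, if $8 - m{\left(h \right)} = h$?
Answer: $\frac{13857}{10} \approx 1385.7$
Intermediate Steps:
$m{\left(h \right)} = 8 - h$
$3^{2} \cdot 153 + m{\left(\frac{7}{-10} \right)} = 3^{2} \cdot 153 + \left(8 - \frac{7}{-10}\right) = 9 \cdot 153 + \left(8 - 7 \left(- \frac{1}{10}\right)\right) = 1377 + \left(8 - - \frac{7}{10}\right) = 1377 + \left(8 + \frac{7}{10}\right) = 1377 + \frac{87}{10} = \frac{13857}{10}$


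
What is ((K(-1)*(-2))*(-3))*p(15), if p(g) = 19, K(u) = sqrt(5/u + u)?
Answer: 114*I*sqrt(6) ≈ 279.24*I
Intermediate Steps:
K(u) = sqrt(u + 5/u)
((K(-1)*(-2))*(-3))*p(15) = ((sqrt(-1 + 5/(-1))*(-2))*(-3))*19 = ((sqrt(-1 + 5*(-1))*(-2))*(-3))*19 = ((sqrt(-1 - 5)*(-2))*(-3))*19 = ((sqrt(-6)*(-2))*(-3))*19 = (((I*sqrt(6))*(-2))*(-3))*19 = (-2*I*sqrt(6)*(-3))*19 = (6*I*sqrt(6))*19 = 114*I*sqrt(6)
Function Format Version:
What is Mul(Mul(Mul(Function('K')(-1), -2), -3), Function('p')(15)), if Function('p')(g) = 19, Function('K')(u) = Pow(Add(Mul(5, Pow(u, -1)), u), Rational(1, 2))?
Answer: Mul(114, I, Pow(6, Rational(1, 2))) ≈ Mul(279.24, I)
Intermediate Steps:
Function('K')(u) = Pow(Add(u, Mul(5, Pow(u, -1))), Rational(1, 2))
Mul(Mul(Mul(Function('K')(-1), -2), -3), Function('p')(15)) = Mul(Mul(Mul(Pow(Add(-1, Mul(5, Pow(-1, -1))), Rational(1, 2)), -2), -3), 19) = Mul(Mul(Mul(Pow(Add(-1, Mul(5, -1)), Rational(1, 2)), -2), -3), 19) = Mul(Mul(Mul(Pow(Add(-1, -5), Rational(1, 2)), -2), -3), 19) = Mul(Mul(Mul(Pow(-6, Rational(1, 2)), -2), -3), 19) = Mul(Mul(Mul(Mul(I, Pow(6, Rational(1, 2))), -2), -3), 19) = Mul(Mul(Mul(-2, I, Pow(6, Rational(1, 2))), -3), 19) = Mul(Mul(6, I, Pow(6, Rational(1, 2))), 19) = Mul(114, I, Pow(6, Rational(1, 2)))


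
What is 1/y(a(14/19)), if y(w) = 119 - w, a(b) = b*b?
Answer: 361/42763 ≈ 0.0084419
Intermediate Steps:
a(b) = b²
1/y(a(14/19)) = 1/(119 - (14/19)²) = 1/(119 - 1*196/361) = 1/(119 - 196/361) = 1/(42763/361) = 361/42763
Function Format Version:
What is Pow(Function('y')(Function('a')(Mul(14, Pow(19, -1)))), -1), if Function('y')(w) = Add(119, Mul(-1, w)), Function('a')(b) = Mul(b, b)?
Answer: Rational(361, 42763) ≈ 0.0084419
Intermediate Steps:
Function('a')(b) = Pow(b, 2)
Pow(Function('y')(Function('a')(Mul(14, Pow(19, -1)))), -1) = Pow(Add(119, Mul(-1, Pow(Mul(14, Pow(19, -1)), 2))), -1) = Pow(Add(119, Mul(-1, Pow(Mul(14, Rational(1, 19)), 2))), -1) = Pow(Add(119, Mul(-1, Pow(Rational(14, 19), 2))), -1) = Pow(Add(119, Mul(-1, Rational(196, 361))), -1) = Pow(Add(119, Rational(-196, 361)), -1) = Pow(Rational(42763, 361), -1) = Rational(361, 42763)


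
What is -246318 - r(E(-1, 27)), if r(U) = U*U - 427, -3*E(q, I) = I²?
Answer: -304940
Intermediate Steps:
E(q, I) = -I²/3
r(U) = -427 + U² (r(U) = U² - 427 = -427 + U²)
-246318 - r(E(-1, 27)) = -246318 - (-427 + (-⅓*27²)²) = -246318 - (-427 + (-⅓*729)²) = -246318 - (-427 + (-243)²) = -246318 - (-427 + 59049) = -246318 - 1*58622 = -246318 - 58622 = -304940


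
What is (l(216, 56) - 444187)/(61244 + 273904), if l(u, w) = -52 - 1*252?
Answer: -444491/335148 ≈ -1.3263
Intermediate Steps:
l(u, w) = -304 (l(u, w) = -52 - 252 = -304)
(l(216, 56) - 444187)/(61244 + 273904) = (-304 - 444187)/(61244 + 273904) = -444491/335148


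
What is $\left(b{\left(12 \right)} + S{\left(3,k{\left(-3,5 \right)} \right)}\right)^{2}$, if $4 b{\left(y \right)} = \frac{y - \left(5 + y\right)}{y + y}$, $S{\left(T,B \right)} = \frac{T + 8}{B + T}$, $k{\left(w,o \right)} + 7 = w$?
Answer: $\frac{1190281}{451584} \approx 2.6358$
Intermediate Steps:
$k{\left(w,o \right)} = -7 + w$
$S{\left(T,B \right)} = \frac{8 + T}{B + T}$
$b{\left(y \right)} = - \frac{5}{8 y}$ ($b{\left(y \right)} = \frac{\left(y - \left(5 + y\right)\right) \frac{1}{y + y}}{4} = \frac{\left(-5\right) \frac{1}{2 y}}{4} = \frac{\left(- \frac{5}{2}\right) \frac{1}{y}}{4} = - \frac{5}{8 y}$)
$\left(b{\left(12 \right)} + S{\left(3,k{\left(-3,5 \right)} \right)}\right)^{2} = \left(- \frac{5}{8 \cdot 12} + \frac{8 + 3}{\left(-7 - 3\right) + 3}\right)^{2} = \left(\left(- \frac{5}{8}\right) \frac{1}{12} + \frac{1}{-10 + 3} \cdot 11\right)^{2} = \left(- \frac{5}{96} + \frac{1}{-7} \cdot 11\right)^{2} = \left(- \frac{5}{96} - \frac{11}{7}\right)^{2} = \left(- \frac{1091}{672}\right)^{2} = \frac{1190281}{451584}$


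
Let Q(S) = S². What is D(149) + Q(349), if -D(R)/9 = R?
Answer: 120460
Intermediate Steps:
D(R) = -9*R
D(149) + Q(349) = -9*149 + 349² = -1341 + 121801 = 120460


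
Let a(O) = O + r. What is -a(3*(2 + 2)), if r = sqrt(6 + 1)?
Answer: -12 - sqrt(7) ≈ -14.646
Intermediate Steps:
r = sqrt(7) ≈ 2.6458
a(O) = O + sqrt(7)
-a(3*(2 + 2)) = -(3*(2 + 2) + sqrt(7)) = -(3*4 + sqrt(7)) = -(12 + sqrt(7)) = -12 - sqrt(7)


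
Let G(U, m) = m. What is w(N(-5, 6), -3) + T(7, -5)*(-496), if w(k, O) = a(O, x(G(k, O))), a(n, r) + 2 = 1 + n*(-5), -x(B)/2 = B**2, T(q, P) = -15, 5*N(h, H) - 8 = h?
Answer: 7454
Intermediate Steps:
N(h, H) = 8/5 + h/5
x(B) = -2*B**2
a(n, r) = -1 - 5*n (a(n, r) = -2 + (1 + n*(-5)) = -2 + (1 - 5*n) = -1 - 5*n)
w(k, O) = -1 - 5*O
w(N(-5, 6), -3) + T(7, -5)*(-496) = (-1 - 5*(-3)) - 15*(-496) = (-1 + 15) + 7440 = 14 + 7440 = 7454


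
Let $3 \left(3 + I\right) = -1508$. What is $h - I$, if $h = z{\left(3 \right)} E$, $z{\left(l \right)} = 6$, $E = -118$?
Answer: $- \frac{607}{3} \approx -202.33$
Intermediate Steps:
$I = - \frac{1517}{3}$ ($I = -3 + \frac{1}{3} \left(-1508\right) = -3 - \frac{1508}{3} = - \frac{1517}{3} \approx -505.67$)
$h = -708$ ($h = 6 \left(-118\right) = -708$)
$h - I = -708 - - \frac{1517}{3} = -708 + \frac{1517}{3} = - \frac{607}{3}$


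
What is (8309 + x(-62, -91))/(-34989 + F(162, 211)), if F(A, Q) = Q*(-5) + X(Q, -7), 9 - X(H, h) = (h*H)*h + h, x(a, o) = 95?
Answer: -8404/46367 ≈ -0.18125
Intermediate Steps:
X(H, h) = 9 - h - H*h² (X(H, h) = 9 - ((h*H)*h + h) = 9 - ((H*h)*h + h) = 9 - (H*h² + h) = 9 - (h + H*h²) = 9 + (-h - H*h²) = 9 - h - H*h²)
F(A, Q) = 16 - 54*Q (F(A, Q) = Q*(-5) + (9 - 1*(-7) - 1*Q*(-7)²) = -5*Q + (9 + 7 - 1*Q*49) = -5*Q + (9 + 7 - 49*Q) = -5*Q + (16 - 49*Q) = 16 - 54*Q)
(8309 + x(-62, -91))/(-34989 + F(162, 211)) = (8309 + 95)/(-34989 + (16 - 54*211)) = 8404/(-34989 + (16 - 11394)) = 8404/(-34989 - 11378) = 8404/(-46367) = 8404*(-1/46367) = -8404/46367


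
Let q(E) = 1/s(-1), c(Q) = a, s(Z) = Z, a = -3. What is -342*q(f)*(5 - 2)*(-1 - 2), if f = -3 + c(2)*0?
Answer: -3078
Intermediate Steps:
c(Q) = -3
f = -3 (f = -3 - 3*0 = -3 + 0 = -3)
q(E) = -1 (q(E) = 1/(-1) = -1)
-342*q(f)*(5 - 2)*(-1 - 2) = -(-342)*(5 - 2)*(-1 - 2) = -(-342)*3*(-3) = -(-342)*(-9) = -342*9 = -3078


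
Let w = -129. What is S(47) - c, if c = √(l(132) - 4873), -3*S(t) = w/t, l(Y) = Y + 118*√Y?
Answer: 43/47 - √(-4741 + 236*√33) ≈ 0.91489 - 58.183*I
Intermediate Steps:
S(t) = 43/t (S(t) = -(-43)/t = 43/t)
c = √(-4741 + 236*√33) (c = √((132 + 118*√132) - 4873) = √((132 + 118*(2*√33)) - 4873) = √((132 + 236*√33) - 4873) = √(-4741 + 236*√33) ≈ 58.183*I)
S(47) - c = 43/47 - √(-4741 + 236*√33)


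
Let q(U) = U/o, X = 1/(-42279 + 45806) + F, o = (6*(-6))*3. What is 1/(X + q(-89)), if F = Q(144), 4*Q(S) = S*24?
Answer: 380916/329425435 ≈ 0.0011563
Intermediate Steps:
Q(S) = 6*S (Q(S) = (S*24)/4 = (24*S)/4 = 6*S)
F = 864 (F = 6*144 = 864)
o = -108 (o = -36*3 = -108)
X = 3047329/3527 (X = 1/(-42279 + 45806) + 864 = 1/3527 + 864 = 3047329/3527 ≈ 864.00)
q(U) = -U/108 (q(U) = U/(-108) = U*(-1/108) = -U/108)
1/(X + q(-89)) = 1/(3047329/3527 - 1/108*(-89)) = 1/(3047329/3527 + 89/108) = 1/(329425435/380916) = 380916/329425435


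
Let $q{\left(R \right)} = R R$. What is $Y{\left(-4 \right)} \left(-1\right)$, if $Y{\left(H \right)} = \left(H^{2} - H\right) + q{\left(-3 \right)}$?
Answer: $-29$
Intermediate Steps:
$q{\left(R \right)} = R^{2}$
$Y{\left(H \right)} = 9 + H^{2} - H$ ($Y{\left(H \right)} = \left(H^{2} - H\right) + \left(-3\right)^{2} = \left(H^{2} - H\right) + 9 = 9 + H^{2} - H$)
$Y{\left(-4 \right)} \left(-1\right) = \left(9 + \left(-4\right)^{2} - -4\right) \left(-1\right) = \left(9 + 16 + 4\right) \left(-1\right) = 29 \left(-1\right) = -29$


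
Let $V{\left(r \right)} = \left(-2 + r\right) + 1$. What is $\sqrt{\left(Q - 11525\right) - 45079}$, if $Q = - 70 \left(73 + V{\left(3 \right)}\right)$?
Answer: $13 i \sqrt{366} \approx 248.7 i$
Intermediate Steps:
$V{\left(r \right)} = -1 + r$
$Q = -5250$ ($Q = - 70 \left(73 + \left(-1 + 3\right)\right) = - 70 \left(73 + 2\right) = \left(-70\right) 75 = -5250$)
$\sqrt{\left(Q - 11525\right) - 45079} = \sqrt{\left(-5250 - 11525\right) - 45079} = \sqrt{-16775 - 45079} = \sqrt{-61854} = 13 i \sqrt{366}$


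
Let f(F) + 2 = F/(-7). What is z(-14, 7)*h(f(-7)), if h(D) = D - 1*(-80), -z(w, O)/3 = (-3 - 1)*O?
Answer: 6636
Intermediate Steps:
f(F) = -2 - F/7 (f(F) = -2 + F/(-7) = -2 + F*(-⅐) = -2 - F/7)
z(w, O) = 12*O (z(w, O) = -3*(-3 - 1)*O = -(-12)*O = 12*O)
h(D) = 80 + D (h(D) = D + 80 = 80 + D)
z(-14, 7)*h(f(-7)) = (12*7)*(80 + (-2 - ⅐*(-7))) = 84*(80 + (-2 + 1)) = 84*(80 - 1) = 84*79 = 6636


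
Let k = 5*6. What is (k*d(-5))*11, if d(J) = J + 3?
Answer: -660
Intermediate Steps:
d(J) = 3 + J
k = 30
(k*d(-5))*11 = (30*(3 - 5))*11 = (30*(-2))*11 = -60*11 = -660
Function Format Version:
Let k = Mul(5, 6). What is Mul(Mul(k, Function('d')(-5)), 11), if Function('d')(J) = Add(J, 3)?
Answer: -660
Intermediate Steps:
Function('d')(J) = Add(3, J)
k = 30
Mul(Mul(k, Function('d')(-5)), 11) = Mul(Mul(30, Add(3, -5)), 11) = Mul(Mul(30, -2), 11) = Mul(-60, 11) = -660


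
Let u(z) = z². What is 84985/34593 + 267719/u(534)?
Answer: 11165062009/3288133836 ≈ 3.3956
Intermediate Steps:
84985/34593 + 267719/u(534) = 84985/34593 + 267719/(534²) = 84985*(1/34593) + 267719/285156 = 84985/34593 + 267719*(1/285156) = 84985/34593 + 267719/285156 = 11165062009/3288133836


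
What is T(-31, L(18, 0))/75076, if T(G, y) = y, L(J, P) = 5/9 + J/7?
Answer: 197/4729788 ≈ 4.1651e-5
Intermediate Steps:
L(J, P) = 5/9 + J/7 (L(J, P) = 5*(⅑) + J*(⅐) = 5/9 + J/7)
T(-31, L(18, 0))/75076 = (5/9 + (⅐)*18)/75076 = (5/9 + 18/7)*(1/75076) = (197/63)*(1/75076) = 197/4729788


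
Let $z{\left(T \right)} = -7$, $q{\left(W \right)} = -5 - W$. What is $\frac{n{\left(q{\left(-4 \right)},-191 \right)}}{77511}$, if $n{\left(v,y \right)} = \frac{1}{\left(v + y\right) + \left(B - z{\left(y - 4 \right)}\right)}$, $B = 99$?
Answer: $- \frac{1}{6665946} \approx -1.5002 \cdot 10^{-7}$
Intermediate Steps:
$n{\left(v,y \right)} = \frac{1}{106 + v + y}$ ($n{\left(v,y \right)} = \frac{1}{\left(v + y\right) + \left(99 - -7\right)} = \frac{1}{\left(v + y\right) + \left(99 + 7\right)} = \frac{1}{\left(v + y\right) + 106} = \frac{1}{106 + v + y}$)
$\frac{n{\left(q{\left(-4 \right)},-191 \right)}}{77511} = \frac{1}{\left(106 - 1 - 191\right) 77511} = \frac{1}{106 + \left(-5 + 4\right) - 191} \cdot \frac{1}{77511} = \frac{1}{106 - 1 - 191} \cdot \frac{1}{77511} = \frac{1}{-86} \cdot \frac{1}{77511} = \left(- \frac{1}{86}\right) \frac{1}{77511} = - \frac{1}{6665946}$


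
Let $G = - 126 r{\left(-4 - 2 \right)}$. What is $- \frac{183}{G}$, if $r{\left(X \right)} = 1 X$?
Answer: $- \frac{61}{252} \approx -0.24206$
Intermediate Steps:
$r{\left(X \right)} = X$
$G = 756$ ($G = - 126 \left(-4 - 2\right) = \left(-126\right) \left(-6\right) = 756$)
$- \frac{183}{G} = - \frac{183}{756} = \left(-183\right) \frac{1}{756} = - \frac{61}{252}$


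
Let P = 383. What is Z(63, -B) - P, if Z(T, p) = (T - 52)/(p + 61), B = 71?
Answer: -3841/10 ≈ -384.10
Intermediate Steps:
Z(T, p) = (-52 + T)/(61 + p)
Z(63, -B) - P = (-52 + 63)/(61 - 1*71) - 1*383 = 11/(61 - 71) - 383 = 11/(-10) - 383 = -⅒*11 - 383 = -11/10 - 383 = -3841/10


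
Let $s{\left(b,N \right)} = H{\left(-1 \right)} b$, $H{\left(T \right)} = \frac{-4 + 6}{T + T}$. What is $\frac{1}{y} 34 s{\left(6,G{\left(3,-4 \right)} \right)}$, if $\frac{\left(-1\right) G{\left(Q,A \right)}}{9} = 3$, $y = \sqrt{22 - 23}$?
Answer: $204 i \approx 204.0 i$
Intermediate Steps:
$y = i$ ($y = \sqrt{-1} = i \approx 1.0 i$)
$G{\left(Q,A \right)} = -27$ ($G{\left(Q,A \right)} = \left(-9\right) 3 = -27$)
$H{\left(T \right)} = \frac{1}{T}$ ($H{\left(T \right)} = \frac{2}{2 T} = 2 \frac{1}{2 T} = \frac{1}{T}$)
$s{\left(b,N \right)} = - b$ ($s{\left(b,N \right)} = \frac{b}{-1} = - b$)
$\frac{1}{y} 34 s{\left(6,G{\left(3,-4 \right)} \right)} = \frac{1}{i} 34 \left(\left(-1\right) 6\right) = - i 34 \left(-6\right) = - 34 i \left(-6\right) = 204 i$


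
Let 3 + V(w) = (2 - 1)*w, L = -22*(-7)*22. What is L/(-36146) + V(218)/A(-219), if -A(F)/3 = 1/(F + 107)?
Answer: 39562978/4929 ≈ 8026.6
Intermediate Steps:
A(F) = -3/(107 + F) (A(F) = -3/(F + 107) = -3/(107 + F))
L = 3388 (L = 154*22 = 3388)
V(w) = -3 + w (V(w) = -3 + (2 - 1)*w = -3 + 1*w = -3 + w)
L/(-36146) + V(218)/A(-219) = 3388/(-36146) + (-3 + 218)/((-3/(107 - 219))) = 3388*(-1/36146) + 215/((-3/(-112))) = -154/1643 + 215/((-3*(-1/112))) = -154/1643 + 215/(3/112) = -154/1643 + 215*(112/3) = -154/1643 + 24080/3 = 39562978/4929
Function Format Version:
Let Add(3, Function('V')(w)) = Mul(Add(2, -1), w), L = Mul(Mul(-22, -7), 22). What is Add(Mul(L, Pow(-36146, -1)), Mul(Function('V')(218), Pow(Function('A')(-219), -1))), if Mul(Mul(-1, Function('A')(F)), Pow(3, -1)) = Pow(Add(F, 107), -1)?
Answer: Rational(39562978, 4929) ≈ 8026.6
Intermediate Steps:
Function('A')(F) = Mul(-3, Pow(Add(107, F), -1)) (Function('A')(F) = Mul(-3, Pow(Add(F, 107), -1)) = Mul(-3, Pow(Add(107, F), -1)))
L = 3388 (L = Mul(154, 22) = 3388)
Function('V')(w) = Add(-3, w) (Function('V')(w) = Add(-3, Mul(Add(2, -1), w)) = Add(-3, Mul(1, w)) = Add(-3, w))
Add(Mul(L, Pow(-36146, -1)), Mul(Function('V')(218), Pow(Function('A')(-219), -1))) = Add(Mul(3388, Pow(-36146, -1)), Mul(Add(-3, 218), Pow(Mul(-3, Pow(Add(107, -219), -1)), -1))) = Add(Mul(3388, Rational(-1, 36146)), Mul(215, Pow(Mul(-3, Pow(-112, -1)), -1))) = Add(Rational(-154, 1643), Mul(215, Pow(Mul(-3, Rational(-1, 112)), -1))) = Add(Rational(-154, 1643), Mul(215, Pow(Rational(3, 112), -1))) = Add(Rational(-154, 1643), Mul(215, Rational(112, 3))) = Add(Rational(-154, 1643), Rational(24080, 3)) = Rational(39562978, 4929)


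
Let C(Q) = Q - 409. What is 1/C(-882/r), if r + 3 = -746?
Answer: -107/43637 ≈ -0.0024520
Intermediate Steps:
r = -749 (r = -3 - 746 = -749)
C(Q) = -409 + Q
1/C(-882/r) = 1/(-409 - 882/(-749)) = 1/(-409 - 882*(-1/749)) = 1/(-409 + 126/107) = 1/(-43637/107) = -107/43637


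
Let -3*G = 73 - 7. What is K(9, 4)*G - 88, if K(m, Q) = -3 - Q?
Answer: 66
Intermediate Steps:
G = -22 (G = -(73 - 7)/3 = -1/3*66 = -22)
K(9, 4)*G - 88 = (-3 - 1*4)*(-22) - 88 = (-3 - 4)*(-22) - 88 = -7*(-22) - 88 = 154 - 88 = 66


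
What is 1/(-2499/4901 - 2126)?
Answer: -4901/10422025 ≈ -0.00047025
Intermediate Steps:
1/(-2499/4901 - 2126) = 1/(-10422025/4901) = -4901/10422025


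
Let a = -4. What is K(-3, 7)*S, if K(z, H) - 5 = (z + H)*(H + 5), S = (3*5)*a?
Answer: -3180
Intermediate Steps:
S = -60 (S = (3*5)*(-4) = 15*(-4) = -60)
K(z, H) = 5 + (5 + H)*(H + z) (K(z, H) = 5 + (z + H)*(H + 5) = 5 + (H + z)*(5 + H) = 5 + (5 + H)*(H + z))
K(-3, 7)*S = (5 + 7**2 + 5*7 + 5*(-3) + 7*(-3))*(-60) = (5 + 49 + 35 - 15 - 21)*(-60) = 53*(-60) = -3180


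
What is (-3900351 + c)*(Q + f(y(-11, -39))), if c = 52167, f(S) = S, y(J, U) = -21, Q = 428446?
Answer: -1648658230200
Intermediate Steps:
(-3900351 + c)*(Q + f(y(-11, -39))) = (-3900351 + 52167)*(428446 - 21) = -3848184*428425 = -1648658230200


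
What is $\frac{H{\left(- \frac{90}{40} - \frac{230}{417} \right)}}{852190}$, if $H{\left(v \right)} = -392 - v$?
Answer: $- \frac{649183}{1421452920} \approx -0.0004567$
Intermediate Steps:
$\frac{H{\left(- \frac{90}{40} - \frac{230}{417} \right)}}{852190} = \frac{-392 - \left(- \frac{90}{40} - \frac{230}{417}\right)}{852190} = \left(-392 - \left(\left(-90\right) \frac{1}{40} - \frac{230}{417}\right)\right) \frac{1}{852190} = \left(-392 - \left(- \frac{9}{4} - \frac{230}{417}\right)\right) \frac{1}{852190} = \left(-392 - - \frac{4673}{1668}\right) \frac{1}{852190} = \left(-392 + \frac{4673}{1668}\right) \frac{1}{852190} = \left(- \frac{649183}{1668}\right) \frac{1}{852190} = - \frac{649183}{1421452920}$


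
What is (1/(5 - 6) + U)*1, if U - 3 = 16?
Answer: 18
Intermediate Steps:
U = 19 (U = 3 + 16 = 19)
(1/(5 - 6) + U)*1 = (1/(5 - 6) + 19)*1 = (1/(-1) + 19)*1 = (-1 + 19)*1 = 18*1 = 18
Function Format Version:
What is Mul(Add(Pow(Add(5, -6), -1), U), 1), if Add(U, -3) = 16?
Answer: 18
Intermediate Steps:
U = 19 (U = Add(3, 16) = 19)
Mul(Add(Pow(Add(5, -6), -1), U), 1) = Mul(Add(Pow(Add(5, -6), -1), 19), 1) = Mul(Add(Pow(-1, -1), 19), 1) = Mul(Add(-1, 19), 1) = Mul(18, 1) = 18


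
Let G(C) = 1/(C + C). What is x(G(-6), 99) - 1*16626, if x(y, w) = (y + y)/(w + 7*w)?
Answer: -79006753/4752 ≈ -16626.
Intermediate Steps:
G(C) = 1/(2*C)
x(y, w) = y/(4*w) (x(y, w) = (2*y)/((8*w)) = (2*y)*(1/(8*w)) = y/(4*w))
x(G(-6), 99) - 1*16626 = (¼)*((½)/(-6))/99 - 1*16626 = (¼)*((½)*(-⅙))*(1/99) - 16626 = (¼)*(-1/12)*(1/99) - 16626 = -1/4752 - 16626 = -79006753/4752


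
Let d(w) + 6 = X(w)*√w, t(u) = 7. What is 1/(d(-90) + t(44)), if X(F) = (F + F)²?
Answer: 1/94478400001 - 97200*I*√10/94478400001 ≈ 1.0584e-11 - 3.2534e-6*I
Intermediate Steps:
X(F) = 4*F² (X(F) = (2*F)² = 4*F²)
d(w) = -6 + 4*w^(5/2) (d(w) = -6 + (4*w²)*√w = -6 + 4*w^(5/2))
1/(d(-90) + t(44)) = 1/((-6 + 4*(-90)^(5/2)) + 7) = 1/((-6 + 4*(24300*I*√10)) + 7) = 1/((-6 + 97200*I*√10) + 7) = 1/(1 + 97200*I*√10)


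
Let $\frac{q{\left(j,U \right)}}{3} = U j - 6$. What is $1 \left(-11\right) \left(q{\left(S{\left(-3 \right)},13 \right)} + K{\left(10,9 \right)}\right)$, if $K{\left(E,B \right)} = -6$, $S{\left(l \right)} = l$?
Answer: $1551$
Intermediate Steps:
$q{\left(j,U \right)} = -18 + 3 U j$ ($q{\left(j,U \right)} = 3 \left(U j - 6\right) = 3 \left(-6 + U j\right) = -18 + 3 U j$)
$1 \left(-11\right) \left(q{\left(S{\left(-3 \right)},13 \right)} + K{\left(10,9 \right)}\right) = 1 \left(-11\right) \left(\left(-18 + 3 \cdot 13 \left(-3\right)\right) - 6\right) = - 11 \left(\left(-18 - 117\right) - 6\right) = - 11 \left(-135 - 6\right) = \left(-11\right) \left(-141\right) = 1551$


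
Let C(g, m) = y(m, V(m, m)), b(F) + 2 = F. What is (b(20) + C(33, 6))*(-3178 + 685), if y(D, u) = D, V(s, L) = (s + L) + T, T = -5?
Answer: -59832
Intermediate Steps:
b(F) = -2 + F
V(s, L) = -5 + L + s (V(s, L) = (s + L) - 5 = (L + s) - 5 = -5 + L + s)
C(g, m) = m
(b(20) + C(33, 6))*(-3178 + 685) = ((-2 + 20) + 6)*(-3178 + 685) = (18 + 6)*(-2493) = 24*(-2493) = -59832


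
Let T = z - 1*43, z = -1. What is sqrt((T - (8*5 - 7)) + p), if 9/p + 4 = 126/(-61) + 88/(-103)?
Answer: I*sqrt(148014459734)/43478 ≈ 8.8488*I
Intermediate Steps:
p = -56547/43478 (p = 9/(-4 + (126/(-61) + 88/(-103))) = 9/(-4 + (126*(-1/61) + 88*(-1/103))) = 9/(-4 + (-126/61 - 88/103)) = 9/(-4 - 18346/6283) = 9/(-43478/6283) = 9*(-6283/43478) = -56547/43478 ≈ -1.3006)
T = -44 (T = -1 - 1*43 = -1 - 43 = -44)
sqrt((T - (8*5 - 7)) + p) = sqrt((-44 - (8*5 - 7)) - 56547/43478) = sqrt((-44 - (40 - 7)) - 56547/43478) = sqrt((-44 - 1*33) - 56547/43478) = sqrt((-44 - 33) - 56547/43478) = sqrt(-77 - 56547/43478) = sqrt(-3404353/43478) = I*sqrt(148014459734)/43478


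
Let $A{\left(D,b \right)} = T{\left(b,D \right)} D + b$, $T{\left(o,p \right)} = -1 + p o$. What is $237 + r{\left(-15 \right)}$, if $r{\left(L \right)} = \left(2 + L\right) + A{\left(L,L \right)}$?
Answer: $-3151$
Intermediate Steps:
$T{\left(o,p \right)} = -1 + o p$
$A{\left(D,b \right)} = b + D \left(-1 + D b\right)$ ($A{\left(D,b \right)} = \left(-1 + b D\right) D + b = \left(-1 + D b\right) D + b = D \left(-1 + D b\right) + b = b + D \left(-1 + D b\right)$)
$r{\left(L \right)} = 2 + 2 L + L \left(-1 + L^{2}\right)$ ($r{\left(L \right)} = \left(2 + L\right) + \left(L + L \left(-1 + L L\right)\right) = \left(2 + L\right) + \left(L + L \left(-1 + L^{2}\right)\right) = 2 + 2 L + L \left(-1 + L^{2}\right)$)
$237 + r{\left(-15 \right)} = 237 + \left(2 - 15 + \left(-15\right)^{3}\right) = 237 - 3388 = -3151$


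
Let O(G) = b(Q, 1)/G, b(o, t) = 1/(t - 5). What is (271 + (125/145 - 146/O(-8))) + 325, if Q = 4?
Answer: -118179/29 ≈ -4075.1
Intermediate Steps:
b(o, t) = 1/(-5 + t)
O(G) = -1/(4*G) (O(G) = 1/((-5 + 1)*G) = 1/((-4)*G) = -1/(4*G))
(271 + (125/145 - 146/O(-8))) + 325 = (271 + (125/145 - 146/((-1/4/(-8))))) + 325 = (271 + (125*(1/145) - 146/((-1/4*(-1/8))))) + 325 = (271 + (25/29 - 146/1/32)) + 325 = (271 + (25/29 - 146*32)) + 325 = (271 + (25/29 - 4672)) + 325 = (271 - 135463/29) + 325 = -127604/29 + 325 = -118179/29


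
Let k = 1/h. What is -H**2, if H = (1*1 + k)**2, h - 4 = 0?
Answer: -625/256 ≈ -2.4414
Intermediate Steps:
h = 4 (h = 4 + 0 = 4)
k = 1/4 ≈ 0.25000
H = 25/16 (H = (1*1 + 1/4)**2 = (1 + 1/4)**2 = (5/4)**2 = 25/16 ≈ 1.5625)
-H**2 = -(25/16)**2 = -1*625/256 = -625/256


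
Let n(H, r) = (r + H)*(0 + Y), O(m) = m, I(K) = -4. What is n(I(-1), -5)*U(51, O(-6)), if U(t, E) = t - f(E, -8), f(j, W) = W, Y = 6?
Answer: -3186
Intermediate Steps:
n(H, r) = 6*H + 6*r (n(H, r) = (r + H)*(0 + 6) = (H + r)*6 = 6*H + 6*r)
U(t, E) = 8 + t (U(t, E) = t - 1*(-8) = t + 8 = 8 + t)
n(I(-1), -5)*U(51, O(-6)) = (6*(-4) + 6*(-5))*(8 + 51) = (-24 - 30)*59 = -54*59 = -3186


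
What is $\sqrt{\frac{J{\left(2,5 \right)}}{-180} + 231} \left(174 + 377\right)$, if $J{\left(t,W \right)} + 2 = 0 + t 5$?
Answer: $\frac{551 \sqrt{51965}}{15} \approx 8373.7$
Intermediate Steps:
$J{\left(t,W \right)} = -2 + 5 t$ ($J{\left(t,W \right)} = -2 + \left(0 + t 5\right) = -2 + \left(0 + 5 t\right) = -2 + 5 t$)
$\sqrt{\frac{J{\left(2,5 \right)}}{-180} + 231} \left(174 + 377\right) = \sqrt{\frac{-2 + 5 \cdot 2}{-180} + 231} \left(174 + 377\right) = \sqrt{\left(-2 + 10\right) \left(- \frac{1}{180}\right) + 231} \cdot 551 = \sqrt{8 \left(- \frac{1}{180}\right) + 231} \cdot 551 = \sqrt{- \frac{2}{45} + 231} \cdot 551 = \sqrt{\frac{10393}{45}} \cdot 551 = \frac{\sqrt{51965}}{15} \cdot 551 = \frac{551 \sqrt{51965}}{15}$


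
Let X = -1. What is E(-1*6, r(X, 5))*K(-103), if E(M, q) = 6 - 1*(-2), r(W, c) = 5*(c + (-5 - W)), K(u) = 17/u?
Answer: -136/103 ≈ -1.3204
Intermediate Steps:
r(W, c) = -25 - 5*W + 5*c (r(W, c) = 5*(-5 + c - W) = -25 - 5*W + 5*c)
E(M, q) = 8 (E(M, q) = 6 + 2 = 8)
E(-1*6, r(X, 5))*K(-103) = 8*(17/(-103)) = 8*(17*(-1/103)) = 8*(-17/103) = -136/103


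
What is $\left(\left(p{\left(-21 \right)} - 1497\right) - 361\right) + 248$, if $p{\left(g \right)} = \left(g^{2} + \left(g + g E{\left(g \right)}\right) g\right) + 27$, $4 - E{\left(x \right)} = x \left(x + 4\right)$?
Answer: $-156374$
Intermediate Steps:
$E{\left(x \right)} = 4 - x \left(4 + x\right)$ ($E{\left(x \right)} = 4 - x \left(x + 4\right) = 4 - x \left(4 + x\right)$)
$p{\left(g \right)} = 27 + g^{2} + g \left(g + g \left(4 - g^{2} - 4 g\right)\right)$ ($p{\left(g \right)} = \left(g^{2} + \left(g + g \left(4 - g^{2} - 4 g\right)\right) g\right) + 27 = \left(g^{2} + g \left(g + g \left(4 - g^{2} - 4 g\right)\right)\right) + 27 = 27 + g^{2} + g \left(g + g \left(4 - g^{2} - 4 g\right)\right)$)
$\left(\left(p{\left(-21 \right)} - 1497\right) - 361\right) + 248 = \left(\left(\left(27 - \left(-21\right)^{4} - 4 \left(-21\right)^{3} + 6 \left(-21\right)^{2}\right) - 1497\right) - 361\right) + 248 = \left(\left(\left(27 - 194481 - -37044 + 6 \cdot 441\right) - 1497\right) - 361\right) + 248 = \left(\left(\left(27 - 194481 + 37044 + 2646\right) - 1497\right) - 361\right) + 248 = \left(\left(-154764 - 1497\right) - 361\right) + 248 = \left(-156261 - 361\right) + 248 = -156622 + 248 = -156374$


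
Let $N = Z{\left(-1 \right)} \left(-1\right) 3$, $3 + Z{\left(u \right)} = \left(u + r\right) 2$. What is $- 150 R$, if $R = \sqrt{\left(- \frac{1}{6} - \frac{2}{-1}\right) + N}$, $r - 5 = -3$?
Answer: $- 25 \sqrt{174} \approx -329.77$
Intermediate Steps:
$r = 2$ ($r = 5 - 3 = 2$)
$Z{\left(u \right)} = 1 + 2 u$ ($Z{\left(u \right)} = -3 + \left(u + 2\right) 2 = -3 + \left(2 + u\right) 2 = -3 + \left(4 + 2 u\right) = 1 + 2 u$)
$N = 3$ ($N = \left(1 + 2 \left(-1\right)\right) \left(-1\right) 3 = \left(1 - 2\right) \left(-1\right) 3 = \left(-1\right) \left(-1\right) 3 = 1 \cdot 3 = 3$)
$R = \frac{\sqrt{174}}{6}$ ($R = \sqrt{\left(- \frac{1}{6} - \frac{2}{-1}\right) + 3} = \sqrt{\left(\left(-1\right) \frac{1}{6} - -2\right) + 3} = \sqrt{\left(- \frac{1}{6} + 2\right) + 3} = \sqrt{\frac{11}{6} + 3} = \sqrt{\frac{29}{6}} = \frac{\sqrt{174}}{6} \approx 2.1985$)
$- 150 R = - 150 \frac{\sqrt{174}}{6} = - 25 \sqrt{174}$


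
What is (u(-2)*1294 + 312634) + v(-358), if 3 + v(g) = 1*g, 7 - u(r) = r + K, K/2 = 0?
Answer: 323919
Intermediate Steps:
K = 0 (K = 2*0 = 0)
u(r) = 7 - r (u(r) = 7 - (r + 0) = 7 - r)
v(g) = -3 + g (v(g) = -3 + 1*g = -3 + g)
(u(-2)*1294 + 312634) + v(-358) = ((7 - 1*(-2))*1294 + 312634) + (-3 - 358) = ((7 + 2)*1294 + 312634) - 361 = (9*1294 + 312634) - 361 = (11646 + 312634) - 361 = 324280 - 361 = 323919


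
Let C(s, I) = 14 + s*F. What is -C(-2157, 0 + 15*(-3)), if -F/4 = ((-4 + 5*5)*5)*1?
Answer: -905954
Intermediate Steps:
F = -420 (F = -4*(-4 + 5*5)*5 = -4*(-4 + 25)*5 = -4*21*5 = -420 ≈ -420.00)
C(s, I) = 14 - 420*s (C(s, I) = 14 + s*(-420) = 14 - 420*s)
-C(-2157, 0 + 15*(-3)) = -(14 - 420*(-2157)) = -(14 + 905940) = -1*905954 = -905954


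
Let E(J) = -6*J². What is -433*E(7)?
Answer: 127302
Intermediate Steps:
-433*E(7) = -(-2598)*7² = -(-2598)*49 = -433*(-294) = 127302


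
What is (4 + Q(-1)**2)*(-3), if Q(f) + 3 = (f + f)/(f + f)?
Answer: -24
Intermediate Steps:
Q(f) = -2 (Q(f) = -3 + (f + f)/(f + f) = -3 + (2*f)/((2*f)) = -3 + (2*f)*(1/(2*f)) = -3 + 1 = -2)
(4 + Q(-1)**2)*(-3) = (4 + (-2)**2)*(-3) = (4 + 4)*(-3) = 8*(-3) = -24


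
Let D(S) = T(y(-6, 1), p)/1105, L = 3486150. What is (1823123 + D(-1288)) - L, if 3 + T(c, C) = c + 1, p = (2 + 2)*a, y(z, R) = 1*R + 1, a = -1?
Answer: -1663027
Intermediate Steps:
y(z, R) = 1 + R (y(z, R) = R + 1 = 1 + R)
p = -4 (p = (2 + 2)*(-1) = 4*(-1) = -4)
T(c, C) = -2 + c (T(c, C) = -3 + (c + 1) = -3 + (1 + c) = -2 + c)
D(S) = 0 (D(S) = (-2 + (1 + 1))/1105 = (-2 + 2)*(1/1105) = 0*(1/1105) = 0)
(1823123 + D(-1288)) - L = (1823123 + 0) - 1*3486150 = 1823123 - 3486150 = -1663027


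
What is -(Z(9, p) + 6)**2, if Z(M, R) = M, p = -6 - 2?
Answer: -225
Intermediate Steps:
p = -8
-(Z(9, p) + 6)**2 = -(9 + 6)**2 = -1*15**2 = -1*225 = -225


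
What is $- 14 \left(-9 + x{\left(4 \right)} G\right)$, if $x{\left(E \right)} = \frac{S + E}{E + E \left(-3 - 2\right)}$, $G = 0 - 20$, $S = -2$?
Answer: $91$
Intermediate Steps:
$G = -20$ ($G = 0 - 20 = -20$)
$x{\left(E \right)} = - \frac{-2 + E}{4 E}$ ($x{\left(E \right)} = \frac{-2 + E}{E + E \left(-3 - 2\right)} = \frac{-2 + E}{E + E \left(-5\right)} = \frac{-2 + E}{E - 5 E} = \frac{-2 + E}{\left(-4\right) E} = \left(-2 + E\right) \left(- \frac{1}{4 E}\right) = - \frac{-2 + E}{4 E}$)
$- 14 \left(-9 + x{\left(4 \right)} G\right) = - 14 \left(-9 + \frac{2 - 4}{4 \cdot 4} \left(-20\right)\right) = - 14 \left(-9 + \frac{1}{4} \cdot \frac{1}{4} \left(2 - 4\right) \left(-20\right)\right) = - 14 \left(-9 + \frac{1}{4} \cdot \frac{1}{4} \left(-2\right) \left(-20\right)\right) = - 14 \left(-9 - - \frac{5}{2}\right) = - 14 \left(-9 + \frac{5}{2}\right) = \left(-14\right) \left(- \frac{13}{2}\right) = 91$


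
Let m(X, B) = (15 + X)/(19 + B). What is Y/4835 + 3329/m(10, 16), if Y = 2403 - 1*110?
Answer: 22536294/4835 ≈ 4661.1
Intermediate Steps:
m(X, B) = (15 + X)/(19 + B)
Y = 2293 (Y = 2403 - 110 = 2293)
Y/4835 + 3329/m(10, 16) = 2293/4835 + 3329/(((15 + 10)/(19 + 16))) = 2293*(1/4835) + 3329/((25/35)) = 2293/4835 + 3329/(((1/35)*25)) = 2293/4835 + 3329/(5/7) = 2293/4835 + 3329*(7/5) = 2293/4835 + 23303/5 = 22536294/4835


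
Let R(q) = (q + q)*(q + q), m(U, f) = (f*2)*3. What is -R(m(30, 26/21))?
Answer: -10816/49 ≈ -220.73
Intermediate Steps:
m(U, f) = 6*f (m(U, f) = (2*f)*3 = 6*f)
R(q) = 4*q² (R(q) = (2*q)*(2*q) = 4*q²)
-R(m(30, 26/21)) = -4*(6*(26/21))² = -4*(52/7)² = -4*2704/49 = -1*10816/49 = -10816/49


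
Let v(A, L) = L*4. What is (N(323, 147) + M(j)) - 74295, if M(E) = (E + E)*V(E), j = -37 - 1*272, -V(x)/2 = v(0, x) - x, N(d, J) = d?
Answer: -1219744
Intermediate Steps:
v(A, L) = 4*L
V(x) = -6*x (V(x) = -2*(4*x - x) = -6*x)
j = -309 (j = -37 - 272 = -309)
M(E) = -12*E² (M(E) = (E + E)*(-6*E) = (2*E)*(-6*E) = -12*E²)
(N(323, 147) + M(j)) - 74295 = (323 - 12*(-309)²) - 74295 = (323 - 12*95481) - 74295 = (323 - 1145772) - 74295 = -1145449 - 74295 = -1219744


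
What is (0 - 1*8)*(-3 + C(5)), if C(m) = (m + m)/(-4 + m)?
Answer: -56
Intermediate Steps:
C(m) = 2*m/(-4 + m) (C(m) = (2*m)/(-4 + m) = 2*m/(-4 + m))
(0 - 1*8)*(-3 + C(5)) = (0 - 1*8)*(-3 + 2*5/(-4 + 5)) = (0 - 8)*(-3 + 2*5/1) = -8*(-3 + 2*5*1) = -8*(-3 + 10) = -8*7 = -56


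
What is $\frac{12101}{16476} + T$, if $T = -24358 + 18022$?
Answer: $- \frac{104379835}{16476} \approx -6335.3$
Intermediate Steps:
$T = -6336$
$\frac{12101}{16476} + T = \frac{12101}{16476} - 6336 = - \frac{104379835}{16476}$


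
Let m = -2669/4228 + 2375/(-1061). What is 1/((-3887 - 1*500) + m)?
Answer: -4485908/19692551705 ≈ -0.00022780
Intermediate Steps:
m = -12873309/4485908 (m = -2669*1/4228 + 2375*(-1/1061) = -2669/4228 - 2375/1061 = -12873309/4485908 ≈ -2.8697)
1/((-3887 - 1*500) + m) = 1/((-3887 - 1*500) - 12873309/4485908) = 1/((-3887 - 500) - 12873309/4485908) = 1/(-4387 - 12873309/4485908) = 1/(-19692551705/4485908) = -4485908/19692551705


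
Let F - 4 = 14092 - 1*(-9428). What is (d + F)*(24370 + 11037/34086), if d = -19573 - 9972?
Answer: -128245270923/874 ≈ -1.4673e+8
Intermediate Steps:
F = 23524 (F = 4 + (14092 - 1*(-9428)) = 4 + (14092 + 9428) = 4 + 23520 = 23524)
d = -29545
(d + F)*(24370 + 11037/34086) = (-29545 + 23524)*(24370 + 11037/34086) = -6021*(24370 + 11037*(1/34086)) = -6021*(24370 + 283/874) = -6021*21299663/874 = -128245270923/874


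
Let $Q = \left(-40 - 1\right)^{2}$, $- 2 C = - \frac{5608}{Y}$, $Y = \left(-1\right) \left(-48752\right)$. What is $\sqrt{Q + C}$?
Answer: $\frac{\sqrt{62429157263}}{6094} \approx 41.001$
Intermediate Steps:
$Y = 48752$
$C = \frac{701}{12188}$ ($C = - \frac{\left(-5608\right) \frac{1}{48752}}{2} = \left(- \frac{1}{2}\right) \left(- \frac{701}{6094}\right) = \frac{701}{12188} \approx 0.057516$)
$Q = 1681$ ($Q = \left(-41\right)^{2} = 1681$)
$\sqrt{Q + C} = \sqrt{1681 + \frac{701}{12188}} = \sqrt{\frac{20488729}{12188}} = \frac{\sqrt{62429157263}}{6094}$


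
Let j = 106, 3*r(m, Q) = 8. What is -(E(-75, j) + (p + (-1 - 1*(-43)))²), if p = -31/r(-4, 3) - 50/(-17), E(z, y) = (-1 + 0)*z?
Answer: -21917161/18496 ≈ -1185.0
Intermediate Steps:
r(m, Q) = 8/3 (r(m, Q) = (⅓)*8 = 8/3)
E(z, y) = -z
p = -1181/136 (p = -31/8/3 - 50/(-17) = -31*3/8 - 50*(-1/17) = -93/8 + 50/17 = -1181/136 ≈ -8.6838)
-(E(-75, j) + (p + (-1 - 1*(-43)))²) = -(-1*(-75) + (-1181/136 + (-1 - 1*(-43)))²) = -(75 + (-1181/136 + (-1 + 43))²) = -(75 + (-1181/136 + 42)²) = -(75 + (4531/136)²) = -(75 + 20529961/18496) = -1*21917161/18496 = -21917161/18496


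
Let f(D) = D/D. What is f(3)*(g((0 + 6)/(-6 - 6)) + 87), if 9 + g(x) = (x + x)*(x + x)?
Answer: 79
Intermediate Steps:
g(x) = -9 + 4*x² (g(x) = -9 + (x + x)*(x + x) = -9 + (2*x)*(2*x) = -9 + 4*x²)
f(D) = 1
f(3)*(g((0 + 6)/(-6 - 6)) + 87) = 1*((-9 + 4*((0 + 6)/(-6 - 6))²) + 87) = 1*((-9 + 4*(6/(-12))²) + 87) = 1*((-9 + 4*(6*(-1/12))²) + 87) = 1*((-9 + 4*(-½)²) + 87) = 1*((-9 + 4*(¼)) + 87) = 1*((-9 + 1) + 87) = 1*(-8 + 87) = 1*79 = 79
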